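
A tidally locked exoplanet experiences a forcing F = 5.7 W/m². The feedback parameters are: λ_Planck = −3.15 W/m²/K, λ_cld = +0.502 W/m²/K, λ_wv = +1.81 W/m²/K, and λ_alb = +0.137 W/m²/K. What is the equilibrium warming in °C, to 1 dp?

8.1 °C

Net feedback parameter λ = (−3.15) + (+0.502) + (+1.81) + (+0.137) = -0.701 W/m²/K.
ΔT = −F/λ = −5.7/(-0.701) = 8.1 °C.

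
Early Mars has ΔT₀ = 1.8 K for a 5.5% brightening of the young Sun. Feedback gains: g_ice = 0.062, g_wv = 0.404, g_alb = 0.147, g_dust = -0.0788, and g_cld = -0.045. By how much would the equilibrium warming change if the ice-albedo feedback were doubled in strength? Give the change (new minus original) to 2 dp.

Original: g = 0.4892, ΔT = 1.8/(1−0.4892) = 3.5239 K.
With doubled ice-albedo: g' = 0.5512, ΔT' = 1.8/(1−0.5512) = 4.0107 K.
Change = 4.0107 − 3.5239 = 0.49 K.

0.49 K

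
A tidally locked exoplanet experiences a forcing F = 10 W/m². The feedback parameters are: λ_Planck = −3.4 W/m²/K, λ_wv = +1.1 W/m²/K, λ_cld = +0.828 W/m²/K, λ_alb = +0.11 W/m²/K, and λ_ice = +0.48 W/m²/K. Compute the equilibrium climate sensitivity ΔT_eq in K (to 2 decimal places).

Net feedback parameter λ = (−3.4) + (+1.1) + (+0.828) + (+0.11) + (+0.48) = -0.882 W/m²/K.
ΔT = −F/λ = −10/(-0.882) = 11.34 K.

11.34 K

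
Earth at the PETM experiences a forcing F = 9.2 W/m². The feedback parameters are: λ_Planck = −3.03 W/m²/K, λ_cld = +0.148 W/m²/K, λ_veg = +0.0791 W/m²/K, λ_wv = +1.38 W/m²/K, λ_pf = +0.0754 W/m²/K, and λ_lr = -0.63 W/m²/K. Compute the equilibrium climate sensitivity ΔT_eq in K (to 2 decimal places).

4.65 K

Net feedback parameter λ = (−3.03) + (+0.148) + (+0.0791) + (+1.38) + (+0.0754) + (-0.63) = -1.9775 W/m²/K.
ΔT = −F/λ = −9.2/(-1.9775) = 4.65 K.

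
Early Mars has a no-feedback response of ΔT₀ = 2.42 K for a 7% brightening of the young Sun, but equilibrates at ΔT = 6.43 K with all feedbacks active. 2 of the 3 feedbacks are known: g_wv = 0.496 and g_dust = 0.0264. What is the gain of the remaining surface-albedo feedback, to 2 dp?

0.10

Amplification A = ΔT/ΔT₀ = 6.43/2.42 = 2.657.
Total gain g = 1 − 1/A = 1 − 1/2.657 = 0.6236.
Known gains sum to 0.496 + 0.0264 = 0.5224.
g_alb = 0.6236 − 0.5224 = 0.10.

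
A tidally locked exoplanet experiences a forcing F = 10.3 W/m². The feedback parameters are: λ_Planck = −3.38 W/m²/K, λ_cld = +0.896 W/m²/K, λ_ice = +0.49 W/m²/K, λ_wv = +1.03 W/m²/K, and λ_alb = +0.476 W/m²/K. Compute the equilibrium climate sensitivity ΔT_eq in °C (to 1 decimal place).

21.1 °C

Net feedback parameter λ = (−3.38) + (+0.896) + (+0.49) + (+1.03) + (+0.476) = -0.488 W/m²/K.
ΔT = −F/λ = −10.3/(-0.488) = 21.1 °C.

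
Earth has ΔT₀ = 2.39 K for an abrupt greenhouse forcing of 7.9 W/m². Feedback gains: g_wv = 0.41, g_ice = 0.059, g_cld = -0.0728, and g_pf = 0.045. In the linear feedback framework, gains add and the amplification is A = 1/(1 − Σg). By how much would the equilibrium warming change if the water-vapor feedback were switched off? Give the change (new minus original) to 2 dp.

-1.81 K

Original: g = 0.4412, ΔT = 2.39/(1−0.4412) = 4.2770 K.
Without water-vapor: g' = 0.0312, ΔT' = 2.39/(1−0.0312) = 2.4670 K.
Change = 2.4670 − 4.2770 = -1.81 K.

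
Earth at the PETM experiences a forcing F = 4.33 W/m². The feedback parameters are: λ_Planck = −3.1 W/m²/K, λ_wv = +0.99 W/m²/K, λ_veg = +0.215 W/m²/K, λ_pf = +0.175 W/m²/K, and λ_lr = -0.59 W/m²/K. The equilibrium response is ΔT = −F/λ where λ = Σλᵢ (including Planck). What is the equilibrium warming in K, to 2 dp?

Net feedback parameter λ = (−3.1) + (+0.99) + (+0.215) + (+0.175) + (-0.59) = -2.31 W/m²/K.
ΔT = −F/λ = −4.33/(-2.31) = 1.87 K.

1.87 K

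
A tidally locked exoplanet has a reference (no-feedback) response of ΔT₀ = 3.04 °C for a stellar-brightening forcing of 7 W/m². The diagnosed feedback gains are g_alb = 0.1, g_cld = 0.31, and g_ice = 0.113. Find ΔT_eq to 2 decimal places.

6.37 °C

Total gain g = 0.1 + 0.31 + 0.113 = 0.523.
Amplification A = 1/(1 − 0.523) = 2.096.
ΔT = 3.04 × 2.096 = 6.37 °C.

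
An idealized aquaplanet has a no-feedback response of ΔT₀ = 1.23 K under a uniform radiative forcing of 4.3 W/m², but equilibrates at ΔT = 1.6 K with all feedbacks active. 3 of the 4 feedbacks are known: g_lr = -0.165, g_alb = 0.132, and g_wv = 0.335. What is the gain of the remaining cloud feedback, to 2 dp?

Amplification A = ΔT/ΔT₀ = 1.6/1.23 = 1.301.
Total gain g = 1 − 1/A = 1 − 1/1.301 = 0.2314.
Known gains sum to -0.165 + 0.132 + 0.335 = 0.302.
g_cld = 0.2314 − 0.302 = -0.07.

-0.07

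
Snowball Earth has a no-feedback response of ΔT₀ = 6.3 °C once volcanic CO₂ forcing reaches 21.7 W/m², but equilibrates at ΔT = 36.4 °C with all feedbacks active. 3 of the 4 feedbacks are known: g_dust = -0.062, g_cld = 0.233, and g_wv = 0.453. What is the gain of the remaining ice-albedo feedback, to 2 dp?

Amplification A = ΔT/ΔT₀ = 36.4/6.3 = 5.778.
Total gain g = 1 − 1/A = 1 − 1/5.778 = 0.8269.
Known gains sum to -0.062 + 0.233 + 0.453 = 0.624.
g_ice = 0.8269 − 0.624 = 0.20.

0.20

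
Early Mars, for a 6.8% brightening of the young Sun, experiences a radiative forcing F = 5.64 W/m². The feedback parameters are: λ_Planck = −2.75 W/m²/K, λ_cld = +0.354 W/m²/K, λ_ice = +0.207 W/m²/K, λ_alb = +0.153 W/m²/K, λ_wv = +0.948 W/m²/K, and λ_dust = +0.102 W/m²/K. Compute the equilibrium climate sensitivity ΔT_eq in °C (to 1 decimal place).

Net feedback parameter λ = (−2.75) + (+0.354) + (+0.207) + (+0.153) + (+0.948) + (+0.102) = -0.986 W/m²/K.
ΔT = −F/λ = −5.64/(-0.986) = 5.7 °C.

5.7 °C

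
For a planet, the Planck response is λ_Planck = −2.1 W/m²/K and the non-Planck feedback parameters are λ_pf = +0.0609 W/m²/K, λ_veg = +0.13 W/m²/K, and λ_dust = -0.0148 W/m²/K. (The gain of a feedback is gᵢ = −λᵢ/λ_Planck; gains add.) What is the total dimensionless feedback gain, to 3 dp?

0.084

Convert to gains: g_pf = 0.0609/2.1 = 0.029; g_veg = 0.13/2.1 = 0.0619; g_dust = -0.0148/2.1 = -0.007048.
Total gain g = 0.083852.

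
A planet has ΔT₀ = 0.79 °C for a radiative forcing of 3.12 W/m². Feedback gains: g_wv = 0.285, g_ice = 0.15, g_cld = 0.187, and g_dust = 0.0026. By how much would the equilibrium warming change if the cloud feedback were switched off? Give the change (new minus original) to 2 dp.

Original: g = 0.6246, ΔT = 0.79/(1−0.6246) = 2.1044 °C.
Without cloud: g' = 0.4376, ΔT' = 0.79/(1−0.4376) = 1.4047 °C.
Change = 1.4047 − 2.1044 = -0.70 °C.

-0.70 °C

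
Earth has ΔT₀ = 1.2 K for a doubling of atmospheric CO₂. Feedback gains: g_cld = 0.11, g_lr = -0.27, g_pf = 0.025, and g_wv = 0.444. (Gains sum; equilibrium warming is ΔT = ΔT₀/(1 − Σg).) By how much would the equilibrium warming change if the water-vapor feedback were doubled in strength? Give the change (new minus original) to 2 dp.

Original: g = 0.309, ΔT = 1.2/(1−0.309) = 1.7366 K.
With doubled water-vapor: g' = 0.753, ΔT' = 1.2/(1−0.753) = 4.8583 K.
Change = 4.8583 − 1.7366 = 3.12 K.

3.12 K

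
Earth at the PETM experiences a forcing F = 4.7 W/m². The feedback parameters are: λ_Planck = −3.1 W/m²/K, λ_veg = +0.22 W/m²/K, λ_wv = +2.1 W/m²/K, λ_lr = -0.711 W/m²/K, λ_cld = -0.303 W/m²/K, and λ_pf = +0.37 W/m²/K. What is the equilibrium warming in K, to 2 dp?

3.30 K

Net feedback parameter λ = (−3.1) + (+0.22) + (+2.1) + (-0.711) + (-0.303) + (+0.37) = -1.424 W/m²/K.
ΔT = −F/λ = −4.7/(-1.424) = 3.30 K.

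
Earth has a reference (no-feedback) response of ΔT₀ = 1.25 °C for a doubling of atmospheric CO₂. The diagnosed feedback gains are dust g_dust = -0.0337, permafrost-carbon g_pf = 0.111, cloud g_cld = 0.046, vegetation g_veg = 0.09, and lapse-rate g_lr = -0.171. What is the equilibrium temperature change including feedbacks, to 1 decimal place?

1.3 °C

Total gain g = -0.0337 + 0.111 + 0.046 + 0.09 − 0.171 = 0.0423.
Amplification A = 1/(1 − 0.0423) = 1.044.
ΔT = 1.25 × 1.044 = 1.3 °C.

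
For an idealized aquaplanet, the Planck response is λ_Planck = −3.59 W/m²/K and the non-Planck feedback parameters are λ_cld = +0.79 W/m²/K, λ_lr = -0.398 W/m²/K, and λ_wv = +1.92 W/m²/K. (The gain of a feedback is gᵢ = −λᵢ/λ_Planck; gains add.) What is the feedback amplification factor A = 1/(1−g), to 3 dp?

Convert to gains: g_cld = 0.79/3.59 = 0.2201; g_lr = -0.398/3.59 = -0.1109; g_wv = 1.92/3.59 = 0.5348.
Total gain g = 0.644.
A = 1/(1 − 0.644) = 2.809.

2.809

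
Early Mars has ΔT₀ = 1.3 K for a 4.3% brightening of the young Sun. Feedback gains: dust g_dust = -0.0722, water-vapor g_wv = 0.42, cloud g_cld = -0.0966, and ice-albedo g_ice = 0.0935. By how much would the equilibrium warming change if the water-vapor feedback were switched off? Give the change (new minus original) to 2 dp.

Original: g = 0.3447, ΔT = 1.3/(1−0.3447) = 1.9838 K.
Without water-vapor: g' = -0.0753, ΔT' = 1.3/(1+0.0753) = 1.2090 K.
Change = 1.2090 − 1.9838 = -0.77 K.

-0.77 K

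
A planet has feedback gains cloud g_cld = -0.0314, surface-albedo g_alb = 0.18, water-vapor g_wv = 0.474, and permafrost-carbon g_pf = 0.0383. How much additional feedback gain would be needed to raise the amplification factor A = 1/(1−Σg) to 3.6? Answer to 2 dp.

0.06

Current total gain = 0.6609.
Target gain for A = 3.6: g* = 1 − 1/3.6 = 0.7222.
Additional gain needed = 0.7222 − 0.6609 = 0.06.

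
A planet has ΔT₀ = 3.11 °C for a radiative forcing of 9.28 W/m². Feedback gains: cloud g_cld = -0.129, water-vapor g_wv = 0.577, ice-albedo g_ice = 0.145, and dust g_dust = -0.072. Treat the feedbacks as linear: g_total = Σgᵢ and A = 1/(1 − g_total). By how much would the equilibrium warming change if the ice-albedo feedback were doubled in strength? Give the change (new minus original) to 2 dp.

Original: g = 0.521, ΔT = 3.11/(1−0.521) = 6.4927 °C.
With doubled ice-albedo: g' = 0.666, ΔT' = 3.11/(1−0.666) = 9.3114 °C.
Change = 9.3114 − 6.4927 = 2.82 °C.

2.82 °C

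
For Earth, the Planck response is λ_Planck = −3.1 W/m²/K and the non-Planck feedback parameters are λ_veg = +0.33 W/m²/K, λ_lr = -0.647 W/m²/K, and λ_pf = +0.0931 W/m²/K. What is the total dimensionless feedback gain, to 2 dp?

Convert to gains: g_veg = 0.33/3.1 = 0.1065; g_lr = -0.647/3.1 = -0.2087; g_pf = 0.0931/3.1 = 0.03003.
Total gain g = -0.07217.

-0.07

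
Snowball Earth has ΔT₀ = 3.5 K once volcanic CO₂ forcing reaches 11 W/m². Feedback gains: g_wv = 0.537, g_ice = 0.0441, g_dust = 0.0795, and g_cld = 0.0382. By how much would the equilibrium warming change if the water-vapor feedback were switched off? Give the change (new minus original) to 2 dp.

-7.44 K

Original: g = 0.6988, ΔT = 3.5/(1−0.6988) = 11.6202 K.
Without water-vapor: g' = 0.1618, ΔT' = 3.5/(1−0.1618) = 4.1756 K.
Change = 4.1756 − 11.6202 = -7.44 K.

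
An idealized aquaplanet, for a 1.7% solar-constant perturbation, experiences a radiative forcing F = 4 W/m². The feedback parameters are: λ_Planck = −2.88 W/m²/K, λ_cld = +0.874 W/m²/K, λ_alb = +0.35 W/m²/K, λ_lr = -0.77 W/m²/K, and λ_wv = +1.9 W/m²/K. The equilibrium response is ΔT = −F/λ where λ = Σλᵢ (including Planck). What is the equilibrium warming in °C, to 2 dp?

Net feedback parameter λ = (−2.88) + (+0.874) + (+0.35) + (-0.77) + (+1.9) = -0.526 W/m²/K.
ΔT = −F/λ = −4/(-0.526) = 7.60 °C.

7.60 °C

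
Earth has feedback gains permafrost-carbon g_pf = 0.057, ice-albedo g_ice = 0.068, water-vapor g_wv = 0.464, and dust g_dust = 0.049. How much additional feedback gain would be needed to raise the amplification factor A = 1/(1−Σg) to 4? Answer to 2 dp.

Current total gain = 0.638.
Target gain for A = 4: g* = 1 − 1/4 = 0.75.
Additional gain needed = 0.75 − 0.638 = 0.11.

0.11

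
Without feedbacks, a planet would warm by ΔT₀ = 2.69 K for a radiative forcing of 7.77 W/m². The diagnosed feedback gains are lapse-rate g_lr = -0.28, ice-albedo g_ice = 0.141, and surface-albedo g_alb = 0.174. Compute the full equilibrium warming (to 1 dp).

Total gain g = -0.28 + 0.141 + 0.174 = 0.035.
Amplification A = 1/(1 − 0.035) = 1.036.
ΔT = 2.69 × 1.036 = 2.8 K.

2.8 K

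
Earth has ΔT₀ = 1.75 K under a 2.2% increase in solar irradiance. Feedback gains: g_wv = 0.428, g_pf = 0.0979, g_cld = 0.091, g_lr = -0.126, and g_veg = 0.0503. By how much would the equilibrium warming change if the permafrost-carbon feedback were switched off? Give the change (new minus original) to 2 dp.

Original: g = 0.5412, ΔT = 1.75/(1−0.5412) = 3.8143 K.
Without permafrost-carbon: g' = 0.4433, ΔT' = 1.75/(1−0.4433) = 3.1435 K.
Change = 3.1435 − 3.8143 = -0.67 K.

-0.67 K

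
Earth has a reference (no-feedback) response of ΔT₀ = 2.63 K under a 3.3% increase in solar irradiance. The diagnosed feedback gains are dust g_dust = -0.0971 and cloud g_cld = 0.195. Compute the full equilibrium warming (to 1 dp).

Total gain g = -0.0971 + 0.195 = 0.0979.
Amplification A = 1/(1 − 0.0979) = 1.109.
ΔT = 2.63 × 1.109 = 2.9 K.

2.9 K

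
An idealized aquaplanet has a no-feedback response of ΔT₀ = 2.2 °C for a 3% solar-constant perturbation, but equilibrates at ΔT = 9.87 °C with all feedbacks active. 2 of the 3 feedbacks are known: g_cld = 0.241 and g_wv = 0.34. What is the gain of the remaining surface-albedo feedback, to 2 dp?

0.20

Amplification A = ΔT/ΔT₀ = 9.87/2.2 = 4.486.
Total gain g = 1 − 1/A = 1 − 1/4.486 = 0.7771.
Known gains sum to 0.241 + 0.34 = 0.581.
g_alb = 0.7771 − 0.581 = 0.20.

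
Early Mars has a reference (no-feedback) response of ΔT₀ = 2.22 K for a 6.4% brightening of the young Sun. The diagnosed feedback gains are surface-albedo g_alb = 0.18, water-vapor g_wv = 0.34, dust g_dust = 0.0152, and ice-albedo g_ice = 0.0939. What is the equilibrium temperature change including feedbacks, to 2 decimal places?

5.99 K

Total gain g = 0.18 + 0.34 + 0.0152 + 0.0939 = 0.6291.
Amplification A = 1/(1 − 0.6291) = 2.696.
ΔT = 2.22 × 2.696 = 5.99 K.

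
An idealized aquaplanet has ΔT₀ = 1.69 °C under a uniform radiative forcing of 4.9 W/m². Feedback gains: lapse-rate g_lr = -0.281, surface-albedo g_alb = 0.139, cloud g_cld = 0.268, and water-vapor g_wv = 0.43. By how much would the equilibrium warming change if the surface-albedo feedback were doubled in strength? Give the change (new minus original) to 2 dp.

Original: g = 0.556, ΔT = 1.69/(1−0.556) = 3.8063 °C.
With doubled surface-albedo: g' = 0.695, ΔT' = 1.69/(1−0.695) = 5.5410 °C.
Change = 5.5410 − 3.8063 = 1.73 °C.

1.73 °C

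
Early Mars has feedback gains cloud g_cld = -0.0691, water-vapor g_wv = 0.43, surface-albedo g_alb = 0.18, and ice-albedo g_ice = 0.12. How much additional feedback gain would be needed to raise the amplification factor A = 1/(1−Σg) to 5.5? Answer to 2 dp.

0.16

Current total gain = 0.6609.
Target gain for A = 5.5: g* = 1 − 1/5.5 = 0.8182.
Additional gain needed = 0.8182 − 0.6609 = 0.16.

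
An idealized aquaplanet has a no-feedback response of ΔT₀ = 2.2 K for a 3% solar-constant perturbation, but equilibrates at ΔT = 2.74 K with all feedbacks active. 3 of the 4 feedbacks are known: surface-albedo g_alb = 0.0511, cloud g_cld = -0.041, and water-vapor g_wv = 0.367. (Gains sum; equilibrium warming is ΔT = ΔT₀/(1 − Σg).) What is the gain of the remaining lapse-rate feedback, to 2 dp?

-0.18

Amplification A = ΔT/ΔT₀ = 2.74/2.2 = 1.245.
Total gain g = 1 − 1/A = 1 − 1/1.245 = 0.1968.
Known gains sum to 0.0511 − 0.041 + 0.367 = 0.3771.
g_lr = 0.1968 − 0.3771 = -0.18.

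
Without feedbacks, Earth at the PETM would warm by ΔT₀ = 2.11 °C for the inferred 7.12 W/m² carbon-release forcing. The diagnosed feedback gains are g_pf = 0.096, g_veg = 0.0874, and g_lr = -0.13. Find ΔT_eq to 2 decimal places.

2.23 °C

Total gain g = 0.096 + 0.0874 − 0.13 = 0.0534.
Amplification A = 1/(1 − 0.0534) = 1.056.
ΔT = 2.11 × 1.056 = 2.23 °C.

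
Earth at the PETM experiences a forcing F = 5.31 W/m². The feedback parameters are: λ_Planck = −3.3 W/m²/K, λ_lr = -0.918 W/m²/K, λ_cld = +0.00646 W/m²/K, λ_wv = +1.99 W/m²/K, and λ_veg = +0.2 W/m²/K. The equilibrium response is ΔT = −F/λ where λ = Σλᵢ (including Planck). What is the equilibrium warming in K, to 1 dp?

2.6 K

Net feedback parameter λ = (−3.3) + (-0.918) + (+0.00646) + (+1.99) + (+0.2) = -2.02154 W/m²/K.
ΔT = −F/λ = −5.31/(-2.02154) = 2.6 K.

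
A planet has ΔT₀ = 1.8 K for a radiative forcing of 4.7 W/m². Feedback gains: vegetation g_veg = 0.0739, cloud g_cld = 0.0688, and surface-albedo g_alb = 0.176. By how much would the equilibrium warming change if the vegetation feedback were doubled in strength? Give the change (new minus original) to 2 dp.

0.32 K

Original: g = 0.3187, ΔT = 1.8/(1−0.3187) = 2.6420 K.
With doubled vegetation: g' = 0.3926, ΔT' = 1.8/(1−0.3926) = 2.9635 K.
Change = 2.9635 − 2.6420 = 0.32 K.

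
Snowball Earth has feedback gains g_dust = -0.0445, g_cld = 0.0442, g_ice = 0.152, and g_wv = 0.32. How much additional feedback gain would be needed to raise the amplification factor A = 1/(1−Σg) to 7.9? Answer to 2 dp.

0.40

Current total gain = 0.4717.
Target gain for A = 7.9: g* = 1 − 1/7.9 = 0.8734.
Additional gain needed = 0.8734 − 0.4717 = 0.40.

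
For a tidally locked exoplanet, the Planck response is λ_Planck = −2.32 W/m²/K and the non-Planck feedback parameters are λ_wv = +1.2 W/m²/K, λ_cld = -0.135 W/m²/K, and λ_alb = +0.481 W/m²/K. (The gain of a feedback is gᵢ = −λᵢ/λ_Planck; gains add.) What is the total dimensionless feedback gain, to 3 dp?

0.666

Convert to gains: g_wv = 1.2/2.32 = 0.5172; g_cld = -0.135/2.32 = -0.05819; g_alb = 0.481/2.32 = 0.2073.
Total gain g = 0.66631.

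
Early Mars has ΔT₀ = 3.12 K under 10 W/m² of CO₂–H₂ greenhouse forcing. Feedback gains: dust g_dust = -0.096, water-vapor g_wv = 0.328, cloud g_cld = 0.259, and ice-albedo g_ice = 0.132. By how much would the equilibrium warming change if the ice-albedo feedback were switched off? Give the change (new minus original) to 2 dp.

Original: g = 0.623, ΔT = 3.12/(1−0.623) = 8.2759 K.
Without ice-albedo: g' = 0.491, ΔT' = 3.12/(1−0.491) = 6.1297 K.
Change = 6.1297 − 8.2759 = -2.15 K.

-2.15 K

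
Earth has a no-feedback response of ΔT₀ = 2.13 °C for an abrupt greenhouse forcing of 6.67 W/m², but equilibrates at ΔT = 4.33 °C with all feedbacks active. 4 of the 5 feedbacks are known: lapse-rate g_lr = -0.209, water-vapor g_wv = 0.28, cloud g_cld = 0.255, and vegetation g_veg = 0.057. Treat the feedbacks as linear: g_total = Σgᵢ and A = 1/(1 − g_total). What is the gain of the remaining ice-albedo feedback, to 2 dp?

Amplification A = ΔT/ΔT₀ = 4.33/2.13 = 2.033.
Total gain g = 1 − 1/A = 1 − 1/2.033 = 0.5081.
Known gains sum to -0.209 + 0.28 + 0.255 + 0.057 = 0.383.
g_ice = 0.5081 − 0.383 = 0.13.

0.13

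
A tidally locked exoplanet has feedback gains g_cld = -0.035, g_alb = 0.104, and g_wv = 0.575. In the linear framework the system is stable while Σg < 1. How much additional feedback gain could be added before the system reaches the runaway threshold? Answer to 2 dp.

Current total gain = -0.035 + 0.104 + 0.575 = 0.644.
Margin to runaway = 1 − 0.644 = 0.36.

0.36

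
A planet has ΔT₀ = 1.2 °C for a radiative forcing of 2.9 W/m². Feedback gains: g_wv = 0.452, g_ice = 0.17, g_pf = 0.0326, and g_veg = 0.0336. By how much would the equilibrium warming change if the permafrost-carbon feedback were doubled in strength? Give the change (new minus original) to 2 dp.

0.45 °C

Original: g = 0.6882, ΔT = 1.2/(1−0.6882) = 3.8486 °C.
With doubled permafrost-carbon: g' = 0.7208, ΔT' = 1.2/(1−0.7208) = 4.2980 °C.
Change = 4.2980 − 3.8486 = 0.45 °C.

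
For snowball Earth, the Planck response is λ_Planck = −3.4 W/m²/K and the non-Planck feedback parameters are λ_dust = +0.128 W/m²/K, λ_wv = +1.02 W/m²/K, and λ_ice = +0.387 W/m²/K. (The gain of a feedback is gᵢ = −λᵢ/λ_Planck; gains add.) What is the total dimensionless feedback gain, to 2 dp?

Convert to gains: g_dust = 0.128/3.4 = 0.03765; g_wv = 1.02/3.4 = 0.3; g_ice = 0.387/3.4 = 0.1138.
Total gain g = 0.45145.

0.45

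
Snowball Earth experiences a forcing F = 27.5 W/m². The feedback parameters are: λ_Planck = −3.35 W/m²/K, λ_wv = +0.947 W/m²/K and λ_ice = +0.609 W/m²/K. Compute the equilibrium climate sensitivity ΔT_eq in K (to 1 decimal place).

Net feedback parameter λ = (−3.35) + (+0.947) + (+0.609) = -1.794 W/m²/K.
ΔT = −F/λ = −27.5/(-1.794) = 15.3 K.

15.3 K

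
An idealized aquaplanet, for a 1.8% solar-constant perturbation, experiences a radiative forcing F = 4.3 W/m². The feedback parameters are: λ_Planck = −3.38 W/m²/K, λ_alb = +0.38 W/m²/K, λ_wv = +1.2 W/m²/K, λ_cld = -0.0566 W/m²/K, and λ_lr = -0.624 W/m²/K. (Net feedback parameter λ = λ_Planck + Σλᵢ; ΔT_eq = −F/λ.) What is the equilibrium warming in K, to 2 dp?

Net feedback parameter λ = (−3.38) + (+0.38) + (+1.2) + (-0.0566) + (-0.624) = -2.4806 W/m²/K.
ΔT = −F/λ = −4.3/(-2.4806) = 1.73 K.

1.73 K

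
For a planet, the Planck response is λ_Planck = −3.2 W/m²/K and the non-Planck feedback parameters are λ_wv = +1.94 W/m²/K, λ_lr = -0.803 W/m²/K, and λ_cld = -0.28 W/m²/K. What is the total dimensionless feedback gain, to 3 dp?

0.268

Convert to gains: g_wv = 1.94/3.2 = 0.6062; g_lr = -0.803/3.2 = -0.2509; g_cld = -0.28/3.2 = -0.0875.
Total gain g = 0.2678.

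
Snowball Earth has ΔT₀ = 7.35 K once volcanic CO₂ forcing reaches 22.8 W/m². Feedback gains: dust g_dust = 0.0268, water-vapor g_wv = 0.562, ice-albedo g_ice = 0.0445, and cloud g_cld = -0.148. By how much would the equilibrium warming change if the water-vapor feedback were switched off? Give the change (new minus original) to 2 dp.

-7.45 K

Original: g = 0.4853, ΔT = 7.35/(1−0.4853) = 14.2802 K.
Without water-vapor: g' = -0.0767, ΔT' = 7.35/(1+0.0767) = 6.8264 K.
Change = 6.8264 − 14.2802 = -7.45 K.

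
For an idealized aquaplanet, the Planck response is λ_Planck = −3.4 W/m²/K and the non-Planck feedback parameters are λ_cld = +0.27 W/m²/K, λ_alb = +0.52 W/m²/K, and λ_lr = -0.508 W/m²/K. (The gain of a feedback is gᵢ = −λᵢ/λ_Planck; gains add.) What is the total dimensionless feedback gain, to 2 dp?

0.08

Convert to gains: g_cld = 0.27/3.4 = 0.07941; g_alb = 0.52/3.4 = 0.1529; g_lr = -0.508/3.4 = -0.1494.
Total gain g = 0.08291.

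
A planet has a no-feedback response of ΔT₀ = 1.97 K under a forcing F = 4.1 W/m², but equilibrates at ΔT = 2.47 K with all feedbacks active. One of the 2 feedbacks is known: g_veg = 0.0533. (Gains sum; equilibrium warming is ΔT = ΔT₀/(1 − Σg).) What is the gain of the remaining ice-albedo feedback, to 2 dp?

0.15

Amplification A = ΔT/ΔT₀ = 2.47/1.97 = 1.254.
Total gain g = 1 − 1/A = 1 − 1/1.254 = 0.2026.
The known gain is 0.0533.
g_ice = 0.2026 − 0.0533 = 0.15.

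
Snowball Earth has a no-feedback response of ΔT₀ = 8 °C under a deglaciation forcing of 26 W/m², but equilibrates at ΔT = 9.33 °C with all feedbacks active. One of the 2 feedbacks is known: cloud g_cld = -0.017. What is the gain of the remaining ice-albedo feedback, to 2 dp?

0.16

Amplification A = ΔT/ΔT₀ = 9.33/8 = 1.166.
Total gain g = 1 − 1/A = 1 − 1/1.166 = 0.1424.
The known gain is -0.017.
g_ice = 0.1424 + 0.017 = 0.16.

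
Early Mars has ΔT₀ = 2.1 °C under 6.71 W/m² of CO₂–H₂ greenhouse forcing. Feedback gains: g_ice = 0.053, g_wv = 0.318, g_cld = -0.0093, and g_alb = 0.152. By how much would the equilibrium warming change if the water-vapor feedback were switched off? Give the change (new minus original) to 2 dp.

Original: g = 0.5137, ΔT = 2.1/(1−0.5137) = 4.3183 °C.
Without water-vapor: g' = 0.1957, ΔT' = 2.1/(1−0.1957) = 2.6110 °C.
Change = 2.6110 − 4.3183 = -1.71 °C.

-1.71 °C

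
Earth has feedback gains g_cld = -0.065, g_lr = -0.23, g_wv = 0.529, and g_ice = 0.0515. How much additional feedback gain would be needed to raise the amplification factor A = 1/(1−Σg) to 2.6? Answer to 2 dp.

0.33

Current total gain = 0.2855.
Target gain for A = 2.6: g* = 1 − 1/2.6 = 0.6154.
Additional gain needed = 0.6154 − 0.2855 = 0.33.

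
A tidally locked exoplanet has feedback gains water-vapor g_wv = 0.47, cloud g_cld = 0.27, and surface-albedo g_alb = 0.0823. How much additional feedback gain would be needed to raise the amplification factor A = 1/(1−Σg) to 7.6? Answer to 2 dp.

Current total gain = 0.8223.
Target gain for A = 7.6: g* = 1 − 1/7.6 = 0.8684.
Additional gain needed = 0.8684 − 0.8223 = 0.05.

0.05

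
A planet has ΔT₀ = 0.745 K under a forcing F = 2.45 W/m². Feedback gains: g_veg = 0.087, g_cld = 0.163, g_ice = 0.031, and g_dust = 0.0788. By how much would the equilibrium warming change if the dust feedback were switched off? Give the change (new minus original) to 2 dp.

Original: g = 0.3598, ΔT = 0.745/(1−0.3598) = 1.1637 K.
Without dust: g' = 0.281, ΔT' = 0.745/(1−0.281) = 1.0362 K.
Change = 1.0362 − 1.1637 = -0.13 K.

-0.13 K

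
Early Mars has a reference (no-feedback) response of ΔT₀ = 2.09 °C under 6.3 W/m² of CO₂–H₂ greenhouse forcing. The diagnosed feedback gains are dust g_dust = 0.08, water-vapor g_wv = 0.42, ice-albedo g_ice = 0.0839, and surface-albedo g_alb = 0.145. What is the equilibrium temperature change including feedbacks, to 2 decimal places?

7.71 °C

Total gain g = 0.08 + 0.42 + 0.0839 + 0.145 = 0.7289.
Amplification A = 1/(1 − 0.7289) = 3.689.
ΔT = 2.09 × 3.689 = 7.71 °C.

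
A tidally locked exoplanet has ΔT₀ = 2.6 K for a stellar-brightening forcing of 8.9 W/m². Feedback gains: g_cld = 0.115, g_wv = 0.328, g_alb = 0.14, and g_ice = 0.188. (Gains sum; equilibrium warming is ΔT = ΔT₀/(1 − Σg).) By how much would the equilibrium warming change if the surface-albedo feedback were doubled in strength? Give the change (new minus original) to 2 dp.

Original: g = 0.771, ΔT = 2.6/(1−0.771) = 11.3537 K.
With doubled surface-albedo: g' = 0.911, ΔT' = 2.6/(1−0.911) = 29.2135 K.
Change = 29.2135 − 11.3537 = 17.86 K.

17.86 K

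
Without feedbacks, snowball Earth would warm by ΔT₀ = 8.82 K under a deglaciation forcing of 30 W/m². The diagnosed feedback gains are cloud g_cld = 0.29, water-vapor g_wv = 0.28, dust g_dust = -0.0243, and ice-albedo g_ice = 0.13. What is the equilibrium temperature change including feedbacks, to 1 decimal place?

Total gain g = 0.29 + 0.28 − 0.0243 + 0.13 = 0.6757.
Amplification A = 1/(1 − 0.6757) = 3.084.
ΔT = 8.82 × 3.084 = 27.2 K.

27.2 K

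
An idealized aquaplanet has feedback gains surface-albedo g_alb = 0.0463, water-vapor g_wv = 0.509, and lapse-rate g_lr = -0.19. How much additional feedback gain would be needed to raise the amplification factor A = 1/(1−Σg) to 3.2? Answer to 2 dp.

0.32

Current total gain = 0.3653.
Target gain for A = 3.2: g* = 1 − 1/3.2 = 0.6875.
Additional gain needed = 0.6875 − 0.3653 = 0.32.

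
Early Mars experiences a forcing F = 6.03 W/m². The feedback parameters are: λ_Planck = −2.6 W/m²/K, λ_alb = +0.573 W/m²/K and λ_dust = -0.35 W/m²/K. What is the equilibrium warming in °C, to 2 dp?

Net feedback parameter λ = (−2.6) + (+0.573) + (-0.35) = -2.377 W/m²/K.
ΔT = −F/λ = −6.03/(-2.377) = 2.54 °C.

2.54 °C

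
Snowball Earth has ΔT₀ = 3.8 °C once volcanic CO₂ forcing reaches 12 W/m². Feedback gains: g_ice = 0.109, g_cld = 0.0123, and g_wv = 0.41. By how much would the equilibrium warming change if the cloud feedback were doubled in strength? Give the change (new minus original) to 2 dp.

Original: g = 0.5313, ΔT = 3.8/(1−0.5313) = 8.1075 °C.
With doubled cloud: g' = 0.5436, ΔT' = 3.8/(1−0.5436) = 8.3260 °C.
Change = 8.3260 − 8.1075 = 0.22 °C.

0.22 °C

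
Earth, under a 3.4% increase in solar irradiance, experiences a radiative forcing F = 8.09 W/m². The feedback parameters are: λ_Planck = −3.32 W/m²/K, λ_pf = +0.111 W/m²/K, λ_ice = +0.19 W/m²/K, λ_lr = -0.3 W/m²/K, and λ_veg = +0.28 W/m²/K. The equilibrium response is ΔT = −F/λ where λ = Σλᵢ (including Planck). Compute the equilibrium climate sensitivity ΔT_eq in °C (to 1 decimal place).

2.7 °C

Net feedback parameter λ = (−3.32) + (+0.111) + (+0.19) + (-0.3) + (+0.28) = -3.039 W/m²/K.
ΔT = −F/λ = −8.09/(-3.039) = 2.7 °C.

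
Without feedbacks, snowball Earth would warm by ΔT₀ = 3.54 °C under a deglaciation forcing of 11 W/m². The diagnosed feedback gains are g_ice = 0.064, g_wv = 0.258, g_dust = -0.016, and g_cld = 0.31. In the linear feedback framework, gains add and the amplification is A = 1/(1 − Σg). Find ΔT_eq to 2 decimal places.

9.22 °C

Total gain g = 0.064 + 0.258 − 0.016 + 0.31 = 0.616.
Amplification A = 1/(1 − 0.616) = 2.604.
ΔT = 3.54 × 2.604 = 9.22 °C.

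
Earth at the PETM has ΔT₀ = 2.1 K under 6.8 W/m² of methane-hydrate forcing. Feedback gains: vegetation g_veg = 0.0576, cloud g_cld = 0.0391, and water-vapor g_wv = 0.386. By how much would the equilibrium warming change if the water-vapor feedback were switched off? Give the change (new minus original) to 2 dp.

Original: g = 0.4827, ΔT = 2.1/(1−0.4827) = 4.0595 K.
Without water-vapor: g' = 0.0967, ΔT' = 2.1/(1−0.0967) = 2.3248 K.
Change = 2.3248 − 4.0595 = -1.73 K.

-1.73 K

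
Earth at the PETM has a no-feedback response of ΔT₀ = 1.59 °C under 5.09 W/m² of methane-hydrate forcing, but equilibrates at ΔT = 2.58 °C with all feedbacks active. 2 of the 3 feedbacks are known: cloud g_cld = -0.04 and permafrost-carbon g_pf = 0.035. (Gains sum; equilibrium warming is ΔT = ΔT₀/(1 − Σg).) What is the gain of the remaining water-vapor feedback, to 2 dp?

Amplification A = ΔT/ΔT₀ = 2.58/1.59 = 1.623.
Total gain g = 1 − 1/A = 1 − 1/1.623 = 0.3839.
Known gains sum to -0.04 + 0.035 = -0.005.
g_wv = 0.3839 + 0.005 = 0.39.

0.39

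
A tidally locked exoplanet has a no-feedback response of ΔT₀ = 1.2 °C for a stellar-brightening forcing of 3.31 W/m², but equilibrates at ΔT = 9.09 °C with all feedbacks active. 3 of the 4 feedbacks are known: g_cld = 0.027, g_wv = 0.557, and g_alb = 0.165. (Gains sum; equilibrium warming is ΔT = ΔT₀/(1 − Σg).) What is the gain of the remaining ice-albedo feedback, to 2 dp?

Amplification A = ΔT/ΔT₀ = 9.09/1.2 = 7.575.
Total gain g = 1 − 1/A = 1 − 1/7.575 = 0.868.
Known gains sum to 0.027 + 0.557 + 0.165 = 0.749.
g_ice = 0.868 − 0.749 = 0.12.

0.12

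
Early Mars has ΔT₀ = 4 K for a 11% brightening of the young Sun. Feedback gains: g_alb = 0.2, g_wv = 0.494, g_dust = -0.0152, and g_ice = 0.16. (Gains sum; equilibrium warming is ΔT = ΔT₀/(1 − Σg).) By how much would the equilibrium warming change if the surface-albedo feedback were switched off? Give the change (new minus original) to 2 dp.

Original: g = 0.8388, ΔT = 4/(1−0.8388) = 24.8139 K.
Without surface-albedo: g' = 0.6388, ΔT' = 4/(1−0.6388) = 11.0742 K.
Change = 11.0742 − 24.8139 = -13.74 K.

-13.74 K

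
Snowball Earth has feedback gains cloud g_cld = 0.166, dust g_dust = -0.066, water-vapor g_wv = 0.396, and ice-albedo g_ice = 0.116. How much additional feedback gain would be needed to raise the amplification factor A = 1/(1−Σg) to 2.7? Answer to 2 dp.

Current total gain = 0.612.
Target gain for A = 2.7: g* = 1 − 1/2.7 = 0.6296.
Additional gain needed = 0.6296 − 0.612 = 0.02.

0.02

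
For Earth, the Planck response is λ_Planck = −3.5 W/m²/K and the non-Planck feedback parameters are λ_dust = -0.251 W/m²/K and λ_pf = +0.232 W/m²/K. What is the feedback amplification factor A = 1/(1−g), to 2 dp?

Convert to gains: g_dust = -0.251/3.5 = -0.07171; g_pf = 0.232/3.5 = 0.06629.
Total gain g = -0.00542.
A = 1/(1 + 0.00542) = 0.99.

0.99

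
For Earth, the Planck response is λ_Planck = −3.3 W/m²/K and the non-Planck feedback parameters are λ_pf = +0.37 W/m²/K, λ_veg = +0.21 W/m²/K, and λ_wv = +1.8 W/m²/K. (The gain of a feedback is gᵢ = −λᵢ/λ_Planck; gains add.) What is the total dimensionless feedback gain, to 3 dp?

Convert to gains: g_pf = 0.37/3.3 = 0.1121; g_veg = 0.21/3.3 = 0.06364; g_wv = 1.8/3.3 = 0.5455.
Total gain g = 0.72124.

0.721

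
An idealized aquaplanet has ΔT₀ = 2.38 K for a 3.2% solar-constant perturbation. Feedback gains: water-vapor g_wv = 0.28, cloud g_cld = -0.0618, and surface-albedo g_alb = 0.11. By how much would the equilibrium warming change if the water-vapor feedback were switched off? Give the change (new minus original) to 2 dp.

-1.04 K

Original: g = 0.3282, ΔT = 2.38/(1−0.3282) = 3.5427 K.
Without water-vapor: g' = 0.0482, ΔT' = 2.38/(1−0.0482) = 2.5005 K.
Change = 2.5005 − 3.5427 = -1.04 K.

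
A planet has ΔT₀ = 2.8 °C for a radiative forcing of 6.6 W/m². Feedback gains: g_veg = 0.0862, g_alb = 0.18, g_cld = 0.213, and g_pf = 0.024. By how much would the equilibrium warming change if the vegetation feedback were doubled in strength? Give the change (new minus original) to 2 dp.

1.18 °C

Original: g = 0.5032, ΔT = 2.8/(1−0.5032) = 5.6361 °C.
With doubled vegetation: g' = 0.5894, ΔT' = 2.8/(1−0.5894) = 6.8193 °C.
Change = 6.8193 − 5.6361 = 1.18 °C.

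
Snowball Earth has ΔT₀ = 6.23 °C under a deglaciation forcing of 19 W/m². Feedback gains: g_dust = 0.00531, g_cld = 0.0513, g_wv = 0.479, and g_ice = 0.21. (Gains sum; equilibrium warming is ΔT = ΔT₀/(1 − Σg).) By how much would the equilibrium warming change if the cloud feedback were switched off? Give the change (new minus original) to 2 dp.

-4.11 °C

Original: g = 0.74561, ΔT = 6.23/(1−0.74561) = 24.4900 °C.
Without cloud: g' = 0.69431, ΔT' = 6.23/(1−0.69431) = 20.3801 °C.
Change = 20.3801 − 24.4900 = -4.11 °C.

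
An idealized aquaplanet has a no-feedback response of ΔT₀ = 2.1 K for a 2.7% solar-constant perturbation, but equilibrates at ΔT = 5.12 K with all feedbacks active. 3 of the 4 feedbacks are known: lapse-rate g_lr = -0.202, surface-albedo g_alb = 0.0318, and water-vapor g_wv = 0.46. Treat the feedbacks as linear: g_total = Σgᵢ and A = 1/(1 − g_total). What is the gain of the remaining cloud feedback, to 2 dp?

0.30

Amplification A = ΔT/ΔT₀ = 5.12/2.1 = 2.438.
Total gain g = 1 − 1/A = 1 − 1/2.438 = 0.5898.
Known gains sum to -0.202 + 0.0318 + 0.46 = 0.2898.
g_cld = 0.5898 − 0.2898 = 0.30.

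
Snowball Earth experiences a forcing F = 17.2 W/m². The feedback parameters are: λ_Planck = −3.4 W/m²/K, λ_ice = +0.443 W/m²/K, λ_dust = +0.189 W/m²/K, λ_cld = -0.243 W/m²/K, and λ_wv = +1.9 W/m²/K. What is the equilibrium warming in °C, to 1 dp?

Net feedback parameter λ = (−3.4) + (+0.443) + (+0.189) + (-0.243) + (+1.9) = -1.111 W/m²/K.
ΔT = −F/λ = −17.2/(-1.111) = 15.5 °C.

15.5 °C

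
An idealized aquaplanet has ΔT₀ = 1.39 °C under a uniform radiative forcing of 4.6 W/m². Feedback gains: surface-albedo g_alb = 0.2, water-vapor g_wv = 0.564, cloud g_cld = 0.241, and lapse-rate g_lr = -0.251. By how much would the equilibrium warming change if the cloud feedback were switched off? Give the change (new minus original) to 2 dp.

Original: g = 0.754, ΔT = 1.39/(1−0.754) = 5.6504 °C.
Without cloud: g' = 0.513, ΔT' = 1.39/(1−0.513) = 2.8542 °C.
Change = 2.8542 − 5.6504 = -2.80 °C.

-2.80 °C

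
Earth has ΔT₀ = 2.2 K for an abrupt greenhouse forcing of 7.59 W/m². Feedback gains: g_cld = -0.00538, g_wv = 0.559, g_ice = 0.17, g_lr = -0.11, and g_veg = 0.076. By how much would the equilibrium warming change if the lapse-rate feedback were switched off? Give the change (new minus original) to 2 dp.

3.89 K

Original: g = 0.68962, ΔT = 2.2/(1−0.68962) = 7.0881 K.
Without lapse-rate: g' = 0.79962, ΔT' = 2.2/(1−0.79962) = 10.9791 K.
Change = 10.9791 − 7.0881 = 3.89 K.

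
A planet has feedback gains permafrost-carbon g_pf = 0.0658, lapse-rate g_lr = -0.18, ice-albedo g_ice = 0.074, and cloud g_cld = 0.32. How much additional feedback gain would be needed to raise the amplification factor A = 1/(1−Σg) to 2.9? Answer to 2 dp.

0.38

Current total gain = 0.2798.
Target gain for A = 2.9: g* = 1 − 1/2.9 = 0.6552.
Additional gain needed = 0.6552 − 0.2798 = 0.38.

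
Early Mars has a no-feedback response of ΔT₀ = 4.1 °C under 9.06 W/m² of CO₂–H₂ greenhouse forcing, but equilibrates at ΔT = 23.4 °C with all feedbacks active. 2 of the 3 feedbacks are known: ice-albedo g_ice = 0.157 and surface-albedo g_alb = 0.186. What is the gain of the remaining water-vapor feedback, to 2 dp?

Amplification A = ΔT/ΔT₀ = 23.4/4.1 = 5.707.
Total gain g = 1 − 1/A = 1 − 1/5.707 = 0.8248.
Known gains sum to 0.157 + 0.186 = 0.343.
g_wv = 0.8248 − 0.343 = 0.48.

0.48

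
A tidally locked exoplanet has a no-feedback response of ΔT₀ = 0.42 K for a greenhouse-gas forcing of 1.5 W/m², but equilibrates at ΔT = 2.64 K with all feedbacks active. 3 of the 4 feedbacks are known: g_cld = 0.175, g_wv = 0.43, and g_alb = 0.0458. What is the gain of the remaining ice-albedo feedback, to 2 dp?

Amplification A = ΔT/ΔT₀ = 2.64/0.42 = 6.286.
Total gain g = 1 − 1/A = 1 − 1/6.286 = 0.8409.
Known gains sum to 0.175 + 0.43 + 0.0458 = 0.6508.
g_ice = 0.8409 − 0.6508 = 0.19.

0.19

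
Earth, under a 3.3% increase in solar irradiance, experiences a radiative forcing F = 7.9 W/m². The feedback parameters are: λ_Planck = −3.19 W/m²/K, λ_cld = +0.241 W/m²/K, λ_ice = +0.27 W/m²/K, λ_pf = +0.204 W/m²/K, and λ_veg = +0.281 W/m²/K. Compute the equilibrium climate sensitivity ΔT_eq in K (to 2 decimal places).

3.60 K

Net feedback parameter λ = (−3.19) + (+0.241) + (+0.27) + (+0.204) + (+0.281) = -2.194 W/m²/K.
ΔT = −F/λ = −7.9/(-2.194) = 3.60 K.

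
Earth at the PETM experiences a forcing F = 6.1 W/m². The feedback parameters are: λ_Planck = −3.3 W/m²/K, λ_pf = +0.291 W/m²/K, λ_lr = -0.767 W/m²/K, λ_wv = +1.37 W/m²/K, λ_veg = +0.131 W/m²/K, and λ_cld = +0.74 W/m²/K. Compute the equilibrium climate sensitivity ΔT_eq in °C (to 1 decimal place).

4.0 °C

Net feedback parameter λ = (−3.3) + (+0.291) + (-0.767) + (+1.37) + (+0.131) + (+0.74) = -1.535 W/m²/K.
ΔT = −F/λ = −6.1/(-1.535) = 4.0 °C.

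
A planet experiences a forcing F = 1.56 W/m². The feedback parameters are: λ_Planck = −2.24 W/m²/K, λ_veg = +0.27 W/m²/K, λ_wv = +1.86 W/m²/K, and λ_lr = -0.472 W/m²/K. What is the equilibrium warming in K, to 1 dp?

2.7 K

Net feedback parameter λ = (−2.24) + (+0.27) + (+1.86) + (-0.472) = -0.582 W/m²/K.
ΔT = −F/λ = −1.56/(-0.582) = 2.7 K.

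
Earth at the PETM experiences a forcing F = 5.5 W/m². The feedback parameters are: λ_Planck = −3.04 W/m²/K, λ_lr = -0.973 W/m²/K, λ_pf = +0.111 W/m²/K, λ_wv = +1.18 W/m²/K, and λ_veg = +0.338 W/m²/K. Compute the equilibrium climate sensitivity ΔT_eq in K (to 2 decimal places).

2.31 K

Net feedback parameter λ = (−3.04) + (-0.973) + (+0.111) + (+1.18) + (+0.338) = -2.384 W/m²/K.
ΔT = −F/λ = −5.5/(-2.384) = 2.31 K.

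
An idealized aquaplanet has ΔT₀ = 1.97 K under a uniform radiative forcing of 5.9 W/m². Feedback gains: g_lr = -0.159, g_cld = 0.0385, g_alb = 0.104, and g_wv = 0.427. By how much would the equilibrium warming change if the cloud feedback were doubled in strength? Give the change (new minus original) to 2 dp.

0.23 K

Original: g = 0.4105, ΔT = 1.97/(1−0.4105) = 3.3418 K.
With doubled cloud: g' = 0.449, ΔT' = 1.97/(1−0.449) = 3.5753 K.
Change = 3.5753 − 3.3418 = 0.23 K.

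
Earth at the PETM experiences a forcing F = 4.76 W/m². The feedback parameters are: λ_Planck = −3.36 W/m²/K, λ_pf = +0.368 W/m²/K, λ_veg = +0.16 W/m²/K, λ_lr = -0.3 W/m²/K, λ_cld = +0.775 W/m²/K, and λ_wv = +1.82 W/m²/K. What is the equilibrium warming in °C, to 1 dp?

Net feedback parameter λ = (−3.36) + (+0.368) + (+0.16) + (-0.3) + (+0.775) + (+1.82) = -0.537 W/m²/K.
ΔT = −F/λ = −4.76/(-0.537) = 8.9 °C.

8.9 °C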